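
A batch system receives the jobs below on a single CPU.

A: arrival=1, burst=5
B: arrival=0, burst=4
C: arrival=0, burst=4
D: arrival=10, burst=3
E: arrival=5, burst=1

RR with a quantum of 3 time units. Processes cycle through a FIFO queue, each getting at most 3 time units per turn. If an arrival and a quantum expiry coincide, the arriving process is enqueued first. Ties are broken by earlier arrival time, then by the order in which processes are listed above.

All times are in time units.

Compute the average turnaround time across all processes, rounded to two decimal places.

9.60

Timeline: | B 0-3 | C 3-6 | A 6-9 | B 9-10 | E 10-11 | C 11-12 | A 12-14 | D 14-17 |
Completion: A=14  B=10  C=12  D=17  E=11
Turnaround times: A=13, B=10, C=12, D=7, E=6
Average turnaround = (13+10+12+7+6) / 5 = 48/5 = 9.60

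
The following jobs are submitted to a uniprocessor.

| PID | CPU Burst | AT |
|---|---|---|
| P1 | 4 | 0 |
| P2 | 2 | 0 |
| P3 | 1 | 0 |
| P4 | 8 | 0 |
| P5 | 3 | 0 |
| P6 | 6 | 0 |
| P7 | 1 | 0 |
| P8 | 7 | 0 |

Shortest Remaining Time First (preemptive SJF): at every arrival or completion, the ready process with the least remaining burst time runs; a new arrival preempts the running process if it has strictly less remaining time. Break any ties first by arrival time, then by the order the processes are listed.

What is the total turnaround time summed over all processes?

Timeline: | P3 0-1 | P7 1-2 | P2 2-4 | P5 4-7 | P1 7-11 | P6 11-17 | P8 17-24 | P4 24-32 |
Completion: P1=11  P2=4  P3=1  P4=32  P5=7  P6=17  P7=2  P8=24
Turnaround (C−A): P1=11  P2=4  P3=1  P4=32  P5=7  P6=17  P7=2  P8=24
Turnaround = completion − arrival: P1=11, P2=4, P3=1, P4=32, P5=7, P6=17, P7=2, P8=24
Total turnaround = 11 + 4 + 1 + 32 + 7 + 17 + 2 + 24 = 98

98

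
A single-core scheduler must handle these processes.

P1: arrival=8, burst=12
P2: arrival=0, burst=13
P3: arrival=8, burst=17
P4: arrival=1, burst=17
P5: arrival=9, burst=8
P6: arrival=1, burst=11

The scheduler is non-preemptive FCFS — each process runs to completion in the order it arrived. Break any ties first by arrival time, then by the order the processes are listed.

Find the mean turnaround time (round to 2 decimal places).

Schedule: | P2 0-13 | P4 13-30 | P6 30-41 | P1 41-53 | P3 53-70 | P5 70-78 |
Completion: P1=53  P2=13  P3=70  P4=30  P5=78  P6=41
Turnaround times: P1=45, P2=13, P3=62, P4=29, P5=69, P6=40
Average turnaround = (45+13+62+29+69+40) / 6 = 258/6 = 43.00

43.00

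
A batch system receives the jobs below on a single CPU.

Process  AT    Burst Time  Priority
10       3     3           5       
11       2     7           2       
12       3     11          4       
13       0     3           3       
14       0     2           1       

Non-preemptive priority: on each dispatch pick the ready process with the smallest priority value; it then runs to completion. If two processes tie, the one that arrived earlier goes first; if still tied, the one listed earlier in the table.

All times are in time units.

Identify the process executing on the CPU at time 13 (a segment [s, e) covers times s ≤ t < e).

12

Schedule: | 14 0-2 | 11 2-9 | 13 9-12 | 12 12-23 | 10 23-26 |
Completion: 10=26  11=9  12=23  13=12  14=2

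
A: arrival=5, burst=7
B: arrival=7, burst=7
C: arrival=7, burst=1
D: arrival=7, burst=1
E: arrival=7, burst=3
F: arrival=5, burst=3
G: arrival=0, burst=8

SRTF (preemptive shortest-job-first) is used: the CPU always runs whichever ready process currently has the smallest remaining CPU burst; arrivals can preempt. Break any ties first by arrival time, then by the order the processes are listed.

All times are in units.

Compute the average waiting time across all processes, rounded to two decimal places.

Gantt: | G 0-8 | C 8-9 | D 9-10 | F 10-13 | E 13-16 | A 16-23 | B 23-30 |
Completion: A=23  B=30  C=9  D=10  E=16  F=13  G=8
Waiting times: A=11, B=16, C=1, D=2, E=6, F=5, G=0
Average waiting = (11+16+1+2+6+5+0) / 7 = 41/7 = 5.86

5.86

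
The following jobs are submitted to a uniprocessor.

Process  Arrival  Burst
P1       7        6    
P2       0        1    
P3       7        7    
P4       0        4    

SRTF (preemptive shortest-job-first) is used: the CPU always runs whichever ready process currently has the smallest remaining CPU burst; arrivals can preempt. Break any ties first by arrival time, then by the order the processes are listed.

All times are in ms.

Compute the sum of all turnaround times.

25

Gantt: | P2 0-1 | P4 1-5 | idle 5-7 | P1 7-13 | P3 13-20 |
Completion: P1=13  P2=1  P3=20  P4=5
Turnaround (C−A): P1=6  P2=1  P3=13  P4=5
Turnaround = completion − arrival: P1=6, P2=1, P3=13, P4=5
Total turnaround = 6 + 1 + 13 + 5 = 25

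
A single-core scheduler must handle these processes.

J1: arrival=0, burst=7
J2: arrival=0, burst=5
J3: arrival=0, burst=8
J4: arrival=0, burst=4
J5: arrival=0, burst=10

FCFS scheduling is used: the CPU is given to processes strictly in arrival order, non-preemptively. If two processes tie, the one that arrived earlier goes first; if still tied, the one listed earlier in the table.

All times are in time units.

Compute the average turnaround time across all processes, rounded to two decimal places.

19.40

Timeline: | J1 0-7 | J2 7-12 | J3 12-20 | J4 20-24 | J5 24-34 |
Completion: J1=7  J2=12  J3=20  J4=24  J5=34
Turnaround times: J1=7, J2=12, J3=20, J4=24, J5=34
Average turnaround = (7+12+20+24+34) / 5 = 97/5 = 19.40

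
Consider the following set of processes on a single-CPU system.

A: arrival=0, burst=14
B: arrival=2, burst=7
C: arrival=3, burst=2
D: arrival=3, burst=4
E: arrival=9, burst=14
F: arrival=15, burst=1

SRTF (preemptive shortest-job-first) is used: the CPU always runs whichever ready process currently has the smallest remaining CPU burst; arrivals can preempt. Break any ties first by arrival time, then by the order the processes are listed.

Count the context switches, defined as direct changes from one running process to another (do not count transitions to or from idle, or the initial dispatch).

7

Timeline: | A 0-2 | B 2-3 | C 3-5 | D 5-9 | B 9-15 | F 15-16 | A 16-28 | E 28-42 |
Completion: A=28  B=15  C=5  D=9  E=42  F=16
Turnaround (C−A): A=28  B=13  C=2  D=6  E=33  F=1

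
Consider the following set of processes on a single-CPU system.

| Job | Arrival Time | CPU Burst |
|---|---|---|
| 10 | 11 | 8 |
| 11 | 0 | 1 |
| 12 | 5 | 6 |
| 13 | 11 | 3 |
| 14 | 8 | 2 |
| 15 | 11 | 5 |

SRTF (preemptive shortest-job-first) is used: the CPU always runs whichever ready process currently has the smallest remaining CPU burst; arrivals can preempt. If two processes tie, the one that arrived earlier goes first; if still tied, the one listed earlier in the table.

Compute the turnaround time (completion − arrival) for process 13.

Schedule: | 11 0-1 | idle 1-5 | 12 5-8 | 14 8-10 | 12 10-13 | 13 13-16 | 15 16-21 | 10 21-29 |
Completion: 10=29  11=1  12=13  13=16  14=10  15=21
Turnaround (C−A): 10=18  11=1  12=8  13=5  14=2  15=10
Turnaround(13) = completion − arrival = 16 − 11 = 5

5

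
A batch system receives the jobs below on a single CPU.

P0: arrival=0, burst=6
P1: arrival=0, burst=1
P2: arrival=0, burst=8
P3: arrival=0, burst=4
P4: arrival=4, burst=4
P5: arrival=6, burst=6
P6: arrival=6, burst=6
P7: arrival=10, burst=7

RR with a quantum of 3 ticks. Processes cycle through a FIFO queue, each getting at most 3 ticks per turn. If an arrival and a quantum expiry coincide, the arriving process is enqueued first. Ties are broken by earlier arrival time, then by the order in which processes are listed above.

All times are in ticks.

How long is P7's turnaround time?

Gantt: | P0 0-3 | P1 3-4 | P2 4-7 | P3 7-10 | P0 10-13 | P4 13-16 | P5 16-19 | P6 19-22 | P2 22-25 | P7 25-28 | P3 28-29 | P4 29-30 | P5 30-33 | P6 33-36 | P2 36-38 | P7 38-42 |
Completion: P0=13  P1=4  P2=38  P3=29  P4=30  P5=33  P6=36  P7=42
Turnaround(P7) = completion − arrival = 42 − 10 = 32

32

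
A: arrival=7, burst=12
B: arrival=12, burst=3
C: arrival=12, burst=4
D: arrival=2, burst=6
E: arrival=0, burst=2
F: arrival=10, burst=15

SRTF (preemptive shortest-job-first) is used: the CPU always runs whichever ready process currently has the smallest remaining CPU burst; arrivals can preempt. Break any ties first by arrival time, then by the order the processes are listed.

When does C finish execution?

Gantt: | E 0-2 | D 2-8 | A 8-12 | B 12-15 | C 15-19 | A 19-27 | F 27-42 |
Completion: A=27  B=15  C=19  D=8  E=2  F=42
Turnaround (C−A): A=20  B=3  C=7  D=6  E=2  F=32

19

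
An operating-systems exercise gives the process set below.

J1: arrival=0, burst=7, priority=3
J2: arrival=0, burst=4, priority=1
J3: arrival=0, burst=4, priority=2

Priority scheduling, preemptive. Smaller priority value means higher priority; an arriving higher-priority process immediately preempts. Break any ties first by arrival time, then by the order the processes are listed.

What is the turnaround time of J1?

15

Timeline: | J2 0-4 | J3 4-8 | J1 8-15 |
Completion: J1=15  J2=4  J3=8
Turnaround (C−A): J1=15  J2=4  J3=8
Turnaround(J1) = completion − arrival = 15 − 0 = 15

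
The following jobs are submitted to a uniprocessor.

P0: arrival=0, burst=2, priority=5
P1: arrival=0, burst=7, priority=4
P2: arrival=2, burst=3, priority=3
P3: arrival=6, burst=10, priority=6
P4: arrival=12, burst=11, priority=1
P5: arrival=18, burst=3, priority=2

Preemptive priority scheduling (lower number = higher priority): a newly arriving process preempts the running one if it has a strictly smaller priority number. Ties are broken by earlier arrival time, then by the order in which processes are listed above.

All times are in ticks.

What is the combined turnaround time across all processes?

Schedule: | P1 0-2 | P2 2-5 | P1 5-10 | P0 10-12 | P4 12-23 | P5 23-26 | P3 26-36 |
Completion: P0=12  P1=10  P2=5  P3=36  P4=23  P5=26
Turnaround (C−A): P0=12  P1=10  P2=3  P3=30  P4=11  P5=8
Turnaround = completion − arrival: P0=12, P1=10, P2=3, P3=30, P4=11, P5=8
Total turnaround = 12 + 10 + 3 + 30 + 11 + 8 = 74

74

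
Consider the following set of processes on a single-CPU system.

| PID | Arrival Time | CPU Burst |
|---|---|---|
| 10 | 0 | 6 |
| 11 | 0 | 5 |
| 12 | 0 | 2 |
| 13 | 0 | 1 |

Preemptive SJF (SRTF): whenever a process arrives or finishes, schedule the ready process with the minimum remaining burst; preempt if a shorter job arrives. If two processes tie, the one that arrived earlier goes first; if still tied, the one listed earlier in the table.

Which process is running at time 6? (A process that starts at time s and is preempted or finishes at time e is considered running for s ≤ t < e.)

11

Schedule: | 13 0-1 | 12 1-3 | 11 3-8 | 10 8-14 |
Completion: 10=14  11=8  12=3  13=1
Turnaround (C−A): 10=14  11=8  12=3  13=1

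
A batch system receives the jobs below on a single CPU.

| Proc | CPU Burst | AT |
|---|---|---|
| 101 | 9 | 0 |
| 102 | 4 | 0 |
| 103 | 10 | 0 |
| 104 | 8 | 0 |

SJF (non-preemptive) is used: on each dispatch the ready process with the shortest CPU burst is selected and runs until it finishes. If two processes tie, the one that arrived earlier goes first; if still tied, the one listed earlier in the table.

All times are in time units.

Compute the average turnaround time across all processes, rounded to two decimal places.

Timeline: | 102 0-4 | 104 4-12 | 101 12-21 | 103 21-31 |
Completion: 101=21  102=4  103=31  104=12
Turnaround (C−A): 101=21  102=4  103=31  104=12
Turnaround times: 101=21, 102=4, 103=31, 104=12
Average turnaround = (21+4+31+12) / 4 = 68/4 = 17.00

17.00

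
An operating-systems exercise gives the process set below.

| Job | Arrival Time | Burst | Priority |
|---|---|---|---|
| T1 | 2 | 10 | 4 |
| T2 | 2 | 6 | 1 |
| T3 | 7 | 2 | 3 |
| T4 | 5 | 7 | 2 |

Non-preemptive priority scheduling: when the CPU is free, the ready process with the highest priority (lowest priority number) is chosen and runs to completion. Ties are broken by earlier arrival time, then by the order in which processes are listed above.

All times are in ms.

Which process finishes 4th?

Gantt: | idle 0-2 | T2 2-8 | T4 8-15 | T3 15-17 | T1 17-27 |
Completion: T1=27  T2=8  T3=17  T4=15
Turnaround (C−A): T1=25  T2=6  T3=10  T4=10
Finish order: T2 → T4 → T3 → T1

T1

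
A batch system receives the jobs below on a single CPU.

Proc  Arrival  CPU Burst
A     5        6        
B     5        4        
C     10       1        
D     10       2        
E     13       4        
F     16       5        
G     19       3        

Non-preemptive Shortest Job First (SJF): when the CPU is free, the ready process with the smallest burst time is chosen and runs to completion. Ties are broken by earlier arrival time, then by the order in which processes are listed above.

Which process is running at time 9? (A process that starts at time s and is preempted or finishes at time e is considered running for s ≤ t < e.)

A

Gantt: | idle 0-5 | B 5-9 | A 9-15 | C 15-16 | D 16-18 | E 18-22 | G 22-25 | F 25-30 |
Completion: A=15  B=9  C=16  D=18  E=22  F=30  G=25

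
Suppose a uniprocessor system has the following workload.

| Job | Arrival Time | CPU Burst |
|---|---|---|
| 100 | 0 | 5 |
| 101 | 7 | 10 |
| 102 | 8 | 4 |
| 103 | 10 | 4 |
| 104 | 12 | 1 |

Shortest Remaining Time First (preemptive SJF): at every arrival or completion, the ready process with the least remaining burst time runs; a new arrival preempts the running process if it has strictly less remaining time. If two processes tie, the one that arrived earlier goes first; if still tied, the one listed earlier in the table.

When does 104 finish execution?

13

Schedule: | 100 0-5 | idle 5-7 | 101 7-8 | 102 8-12 | 104 12-13 | 103 13-17 | 101 17-26 |
Completion: 100=5  101=26  102=12  103=17  104=13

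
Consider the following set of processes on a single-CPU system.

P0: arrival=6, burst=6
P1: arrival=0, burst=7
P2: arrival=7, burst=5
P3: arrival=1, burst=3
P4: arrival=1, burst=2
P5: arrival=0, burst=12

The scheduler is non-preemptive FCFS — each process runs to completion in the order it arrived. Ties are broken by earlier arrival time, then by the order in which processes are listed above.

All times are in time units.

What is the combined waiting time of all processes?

Schedule: | P1 0-7 | P5 7-19 | P3 19-22 | P4 22-24 | P0 24-30 | P2 30-35 |
Completion: P0=30  P1=7  P2=35  P3=22  P4=24  P5=19
Waiting = turnaround − burst: P0=18, P1=0, P2=23, P3=18, P4=21, P5=7
Total waiting = 18 + 0 + 23 + 18 + 21 + 7 = 87

87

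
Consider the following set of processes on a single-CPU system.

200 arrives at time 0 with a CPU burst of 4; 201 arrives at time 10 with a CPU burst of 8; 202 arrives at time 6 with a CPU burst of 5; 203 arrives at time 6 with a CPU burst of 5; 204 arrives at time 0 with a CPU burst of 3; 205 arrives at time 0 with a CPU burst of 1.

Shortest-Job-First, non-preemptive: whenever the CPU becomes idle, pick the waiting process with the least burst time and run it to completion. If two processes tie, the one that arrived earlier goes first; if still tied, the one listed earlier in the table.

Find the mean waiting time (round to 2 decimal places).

3.67

Timeline: | 205 0-1 | 204 1-4 | 200 4-8 | 202 8-13 | 203 13-18 | 201 18-26 |
Completion: 200=8  201=26  202=13  203=18  204=4  205=1
Turnaround (C−A): 200=8  201=16  202=7  203=12  204=4  205=1
Waiting times: 200=4, 201=8, 202=2, 203=7, 204=1, 205=0
Average waiting = (4+8+2+7+1+0) / 6 = 22/6 = 3.67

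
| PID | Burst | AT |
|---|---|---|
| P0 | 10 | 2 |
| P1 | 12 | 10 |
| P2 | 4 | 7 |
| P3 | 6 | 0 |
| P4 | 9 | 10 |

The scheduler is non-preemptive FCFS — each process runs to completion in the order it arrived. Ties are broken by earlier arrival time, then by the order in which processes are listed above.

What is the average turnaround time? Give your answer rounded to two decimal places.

Timeline: | P3 0-6 | P0 6-16 | P2 16-20 | P1 20-32 | P4 32-41 |
Completion: P0=16  P1=32  P2=20  P3=6  P4=41
Turnaround (C−A): P0=14  P1=22  P2=13  P3=6  P4=31
Turnaround times: P0=14, P1=22, P2=13, P3=6, P4=31
Average turnaround = (14+22+13+6+31) / 5 = 86/5 = 17.20

17.20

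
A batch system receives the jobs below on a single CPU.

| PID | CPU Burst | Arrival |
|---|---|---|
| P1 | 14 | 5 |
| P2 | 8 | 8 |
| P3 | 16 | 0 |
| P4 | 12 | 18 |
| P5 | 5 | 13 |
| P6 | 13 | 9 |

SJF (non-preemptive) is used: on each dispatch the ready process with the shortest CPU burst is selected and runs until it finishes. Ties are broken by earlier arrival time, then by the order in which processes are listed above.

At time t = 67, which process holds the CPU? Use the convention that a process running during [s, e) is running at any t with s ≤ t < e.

Timeline: | P3 0-16 | P5 16-21 | P2 21-29 | P4 29-41 | P6 41-54 | P1 54-68 |
Completion: P1=68  P2=29  P3=16  P4=41  P5=21  P6=54

P1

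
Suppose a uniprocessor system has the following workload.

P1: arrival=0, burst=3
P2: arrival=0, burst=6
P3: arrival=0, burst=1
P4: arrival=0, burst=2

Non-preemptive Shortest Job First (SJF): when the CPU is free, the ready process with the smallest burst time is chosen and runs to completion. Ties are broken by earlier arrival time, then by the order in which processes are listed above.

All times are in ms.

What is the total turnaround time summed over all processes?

Gantt: | P3 0-1 | P4 1-3 | P1 3-6 | P2 6-12 |
Completion: P1=6  P2=12  P3=1  P4=3
Turnaround (C−A): P1=6  P2=12  P3=1  P4=3
Turnaround = completion − arrival: P1=6, P2=12, P3=1, P4=3
Total turnaround = 6 + 12 + 1 + 3 = 22

22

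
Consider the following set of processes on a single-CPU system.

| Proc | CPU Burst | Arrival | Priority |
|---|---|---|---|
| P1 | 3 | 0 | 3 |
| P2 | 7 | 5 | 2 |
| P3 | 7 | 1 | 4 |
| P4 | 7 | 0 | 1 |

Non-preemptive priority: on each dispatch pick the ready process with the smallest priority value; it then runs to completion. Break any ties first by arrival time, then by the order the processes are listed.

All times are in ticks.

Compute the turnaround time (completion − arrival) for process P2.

Schedule: | P4 0-7 | P2 7-14 | P1 14-17 | P3 17-24 |
Completion: P1=17  P2=14  P3=24  P4=7
Turnaround (C−A): P1=17  P2=9  P3=23  P4=7
Turnaround(P2) = completion − arrival = 14 − 5 = 9

9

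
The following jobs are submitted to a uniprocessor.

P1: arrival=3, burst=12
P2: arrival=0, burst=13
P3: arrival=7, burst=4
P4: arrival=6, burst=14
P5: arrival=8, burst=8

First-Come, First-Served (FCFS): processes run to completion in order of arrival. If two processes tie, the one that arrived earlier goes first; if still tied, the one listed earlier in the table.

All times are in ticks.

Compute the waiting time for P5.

Gantt: | P2 0-13 | P1 13-25 | P4 25-39 | P3 39-43 | P5 43-51 |
Completion: P1=25  P2=13  P3=43  P4=39  P5=51
Waiting(P5) = turnaround − burst = 43 − 8 = 35

35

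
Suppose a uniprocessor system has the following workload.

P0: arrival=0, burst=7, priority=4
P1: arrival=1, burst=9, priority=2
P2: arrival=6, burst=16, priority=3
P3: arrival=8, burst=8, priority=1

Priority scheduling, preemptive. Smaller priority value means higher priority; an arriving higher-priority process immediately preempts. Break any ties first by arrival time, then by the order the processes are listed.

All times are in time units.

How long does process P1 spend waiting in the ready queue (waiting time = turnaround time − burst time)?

8

Gantt: | P0 0-1 | P1 1-8 | P3 8-16 | P1 16-18 | P2 18-34 | P0 34-40 |
Completion: P0=40  P1=18  P2=34  P3=16
Turnaround (C−A): P0=40  P1=17  P2=28  P3=8
Waiting(P1) = turnaround − burst = 17 − 9 = 8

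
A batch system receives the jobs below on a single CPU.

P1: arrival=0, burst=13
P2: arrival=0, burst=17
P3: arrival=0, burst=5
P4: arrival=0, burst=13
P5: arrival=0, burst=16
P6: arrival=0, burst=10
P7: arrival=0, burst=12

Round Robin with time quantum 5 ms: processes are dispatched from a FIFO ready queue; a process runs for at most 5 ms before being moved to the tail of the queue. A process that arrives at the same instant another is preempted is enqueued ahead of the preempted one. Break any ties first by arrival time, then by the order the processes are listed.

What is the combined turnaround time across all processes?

473

Gantt: | P1 0-5 | P2 5-10 | P3 10-15 | P4 15-20 | P5 20-25 | P6 25-30 | P7 30-35 | P1 35-40 | P2 40-45 | P4 45-50 | P5 50-55 | P6 55-60 | P7 60-65 | P1 65-68 | P2 68-73 | P4 73-76 | P5 76-81 | P7 81-83 | P2 83-85 | P5 85-86 |
Completion: P1=68  P2=85  P3=15  P4=76  P5=86  P6=60  P7=83
Turnaround (C−A): P1=68  P2=85  P3=15  P4=76  P5=86  P6=60  P7=83
Turnaround = completion − arrival: P1=68, P2=85, P3=15, P4=76, P5=86, P6=60, P7=83
Total turnaround = 68 + 85 + 15 + 76 + 86 + 60 + 83 = 473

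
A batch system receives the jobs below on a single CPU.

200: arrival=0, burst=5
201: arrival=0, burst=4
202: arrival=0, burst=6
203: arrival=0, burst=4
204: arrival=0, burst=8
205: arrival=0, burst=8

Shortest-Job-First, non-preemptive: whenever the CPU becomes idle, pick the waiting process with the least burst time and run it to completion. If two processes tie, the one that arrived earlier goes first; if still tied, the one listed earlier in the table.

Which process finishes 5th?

Schedule: | 201 0-4 | 203 4-8 | 200 8-13 | 202 13-19 | 204 19-27 | 205 27-35 |
Completion: 200=13  201=4  202=19  203=8  204=27  205=35
Turnaround (C−A): 200=13  201=4  202=19  203=8  204=27  205=35
Finish order: 201 → 203 → 200 → 202 → 204 → 205

204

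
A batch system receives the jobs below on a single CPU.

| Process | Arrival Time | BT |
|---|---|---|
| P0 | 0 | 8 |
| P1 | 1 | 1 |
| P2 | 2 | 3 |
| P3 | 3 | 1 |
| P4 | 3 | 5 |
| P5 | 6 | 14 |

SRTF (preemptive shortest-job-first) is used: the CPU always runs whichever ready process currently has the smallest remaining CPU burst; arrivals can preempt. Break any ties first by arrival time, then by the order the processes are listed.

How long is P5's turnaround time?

26

Timeline: | P0 0-1 | P1 1-2 | P2 2-3 | P3 3-4 | P2 4-6 | P4 6-11 | P0 11-18 | P5 18-32 |
Completion: P0=18  P1=2  P2=6  P3=4  P4=11  P5=32
Turnaround (C−A): P0=18  P1=1  P2=4  P3=1  P4=8  P5=26
Turnaround(P5) = completion − arrival = 32 − 6 = 26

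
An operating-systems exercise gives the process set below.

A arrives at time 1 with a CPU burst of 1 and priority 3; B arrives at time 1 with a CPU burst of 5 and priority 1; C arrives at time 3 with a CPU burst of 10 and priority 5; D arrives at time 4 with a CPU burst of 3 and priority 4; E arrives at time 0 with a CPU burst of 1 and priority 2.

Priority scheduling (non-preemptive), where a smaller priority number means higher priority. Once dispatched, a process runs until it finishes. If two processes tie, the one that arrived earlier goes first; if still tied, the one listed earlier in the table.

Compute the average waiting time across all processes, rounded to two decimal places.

Schedule: | E 0-1 | B 1-6 | A 6-7 | D 7-10 | C 10-20 |
Completion: A=7  B=6  C=20  D=10  E=1
Waiting times: A=5, B=0, C=7, D=3, E=0
Average waiting = (5+0+7+3+0) / 5 = 15/5 = 3.00

3.00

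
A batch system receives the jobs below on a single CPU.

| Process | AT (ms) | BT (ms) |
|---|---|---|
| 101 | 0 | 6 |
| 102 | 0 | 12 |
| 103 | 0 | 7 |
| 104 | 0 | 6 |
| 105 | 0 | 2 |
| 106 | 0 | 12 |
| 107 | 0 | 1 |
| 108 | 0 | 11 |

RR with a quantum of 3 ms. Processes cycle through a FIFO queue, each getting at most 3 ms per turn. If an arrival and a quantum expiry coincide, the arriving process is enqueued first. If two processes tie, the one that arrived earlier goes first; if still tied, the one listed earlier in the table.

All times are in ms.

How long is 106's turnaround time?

Timeline: | 101 0-3 | 102 3-6 | 103 6-9 | 104 9-12 | 105 12-14 | 106 14-17 | 107 17-18 | 108 18-21 | 101 21-24 | 102 24-27 | 103 27-30 | 104 30-33 | 106 33-36 | 108 36-39 | 102 39-42 | 103 42-43 | 106 43-46 | 108 46-49 | 102 49-52 | 106 52-55 | 108 55-57 |
Completion: 101=24  102=52  103=43  104=33  105=14  106=55  107=18  108=57
Turnaround (C−A): 101=24  102=52  103=43  104=33  105=14  106=55  107=18  108=57
Turnaround(106) = completion − arrival = 55 − 0 = 55

55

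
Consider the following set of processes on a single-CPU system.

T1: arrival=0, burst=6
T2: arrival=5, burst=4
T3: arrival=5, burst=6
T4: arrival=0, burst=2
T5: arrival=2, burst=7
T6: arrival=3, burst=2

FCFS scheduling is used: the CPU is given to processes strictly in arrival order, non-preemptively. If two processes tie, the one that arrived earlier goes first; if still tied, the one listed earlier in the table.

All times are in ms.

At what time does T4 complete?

8

Gantt: | T1 0-6 | T4 6-8 | T5 8-15 | T6 15-17 | T2 17-21 | T3 21-27 |
Completion: T1=6  T2=21  T3=27  T4=8  T5=15  T6=17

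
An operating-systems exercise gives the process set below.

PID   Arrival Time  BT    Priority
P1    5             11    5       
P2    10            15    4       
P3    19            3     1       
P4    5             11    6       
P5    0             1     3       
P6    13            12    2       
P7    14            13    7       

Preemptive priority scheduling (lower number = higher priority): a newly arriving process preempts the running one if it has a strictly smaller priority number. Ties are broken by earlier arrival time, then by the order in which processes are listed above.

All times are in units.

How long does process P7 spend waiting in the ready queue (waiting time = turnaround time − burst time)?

43

Schedule: | P5 0-1 | idle 1-5 | P1 5-10 | P2 10-13 | P6 13-19 | P3 19-22 | P6 22-28 | P2 28-40 | P1 40-46 | P4 46-57 | P7 57-70 |
Completion: P1=46  P2=40  P3=22  P4=57  P5=1  P6=28  P7=70
Waiting(P7) = turnaround − burst = 56 − 13 = 43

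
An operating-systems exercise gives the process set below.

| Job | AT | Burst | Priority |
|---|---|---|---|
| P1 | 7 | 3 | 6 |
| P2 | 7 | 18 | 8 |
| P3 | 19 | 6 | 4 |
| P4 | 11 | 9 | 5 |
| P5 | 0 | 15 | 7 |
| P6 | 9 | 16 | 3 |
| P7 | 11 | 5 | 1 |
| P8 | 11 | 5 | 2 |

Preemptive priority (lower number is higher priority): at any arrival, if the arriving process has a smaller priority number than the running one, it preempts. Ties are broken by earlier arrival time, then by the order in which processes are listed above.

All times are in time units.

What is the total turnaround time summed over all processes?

Schedule: | P5 0-7 | P1 7-9 | P6 9-11 | P7 11-16 | P8 16-21 | P6 21-35 | P3 35-41 | P4 41-50 | P1 50-51 | P5 51-59 | P2 59-77 |
Completion: P1=51  P2=77  P3=41  P4=50  P5=59  P6=35  P7=16  P8=21
Turnaround (C−A): P1=44  P2=70  P3=22  P4=39  P5=59  P6=26  P7=5  P8=10
Turnaround = completion − arrival: P1=44, P2=70, P3=22, P4=39, P5=59, P6=26, P7=5, P8=10
Total turnaround = 44 + 70 + 22 + 39 + 59 + 26 + 5 + 10 = 275

275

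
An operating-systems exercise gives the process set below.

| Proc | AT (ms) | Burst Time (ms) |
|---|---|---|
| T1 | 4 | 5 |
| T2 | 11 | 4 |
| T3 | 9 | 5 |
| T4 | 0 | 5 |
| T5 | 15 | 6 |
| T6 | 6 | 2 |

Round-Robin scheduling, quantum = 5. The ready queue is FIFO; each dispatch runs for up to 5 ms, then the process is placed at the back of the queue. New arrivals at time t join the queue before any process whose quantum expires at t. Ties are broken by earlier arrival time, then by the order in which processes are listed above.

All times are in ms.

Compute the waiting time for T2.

Timeline: | T4 0-5 | T1 5-10 | T6 10-12 | T3 12-17 | T2 17-21 | T5 21-27 |
Completion: T1=10  T2=21  T3=17  T4=5  T5=27  T6=12
Turnaround (C−A): T1=6  T2=10  T3=8  T4=5  T5=12  T6=6
Waiting(T2) = turnaround − burst = 10 − 4 = 6

6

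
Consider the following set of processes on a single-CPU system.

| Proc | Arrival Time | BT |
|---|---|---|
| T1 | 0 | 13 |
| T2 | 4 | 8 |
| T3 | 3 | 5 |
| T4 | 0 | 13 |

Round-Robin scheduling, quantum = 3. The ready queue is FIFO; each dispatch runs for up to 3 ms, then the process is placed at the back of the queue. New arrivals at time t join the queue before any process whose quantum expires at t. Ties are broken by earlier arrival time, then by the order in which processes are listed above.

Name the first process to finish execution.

Gantt: | T1 0-3 | T4 3-6 | T3 6-9 | T1 9-12 | T2 12-15 | T4 15-18 | T3 18-20 | T1 20-23 | T2 23-26 | T4 26-29 | T1 29-32 | T2 32-34 | T4 34-37 | T1 37-38 | T4 38-39 |
Completion: T1=38  T2=34  T3=20  T4=39
Turnaround (C−A): T1=38  T2=30  T3=17  T4=39
Finish order: T3 → T2 → T1 → T4

T3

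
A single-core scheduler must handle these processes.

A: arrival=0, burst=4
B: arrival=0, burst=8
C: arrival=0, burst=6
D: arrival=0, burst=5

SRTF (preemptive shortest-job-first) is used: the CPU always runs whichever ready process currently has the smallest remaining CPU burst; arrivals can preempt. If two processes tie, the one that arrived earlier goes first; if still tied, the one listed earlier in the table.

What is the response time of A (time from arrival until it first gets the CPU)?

0

Schedule: | A 0-4 | D 4-9 | C 9-15 | B 15-23 |
Completion: A=4  B=23  C=15  D=9
Turnaround (C−A): A=4  B=23  C=15  D=9
Response(A) = first start − arrival = 0 − 0 = 0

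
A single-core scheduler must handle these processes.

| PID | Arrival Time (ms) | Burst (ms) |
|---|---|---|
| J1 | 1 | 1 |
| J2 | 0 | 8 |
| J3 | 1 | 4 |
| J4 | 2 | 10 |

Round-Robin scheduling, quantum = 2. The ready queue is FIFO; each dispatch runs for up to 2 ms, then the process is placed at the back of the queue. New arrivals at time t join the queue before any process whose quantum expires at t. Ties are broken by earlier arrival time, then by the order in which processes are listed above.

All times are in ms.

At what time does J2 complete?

19

Timeline: | J2 0-2 | J1 2-3 | J3 3-5 | J4 5-7 | J2 7-9 | J3 9-11 | J4 11-13 | J2 13-15 | J4 15-17 | J2 17-19 | J4 19-23 |
Completion: J1=3  J2=19  J3=11  J4=23
Turnaround (C−A): J1=2  J2=19  J3=10  J4=21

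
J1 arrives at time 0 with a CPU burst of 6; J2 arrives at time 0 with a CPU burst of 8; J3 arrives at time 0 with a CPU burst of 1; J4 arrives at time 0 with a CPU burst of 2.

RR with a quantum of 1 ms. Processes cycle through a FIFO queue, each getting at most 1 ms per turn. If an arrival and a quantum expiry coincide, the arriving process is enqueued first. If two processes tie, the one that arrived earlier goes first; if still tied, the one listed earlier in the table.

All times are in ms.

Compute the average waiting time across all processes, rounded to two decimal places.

Gantt: | J1 0-1 | J2 1-2 | J3 2-3 | J4 3-4 | J1 4-5 | J2 5-6 | J4 6-7 | J1 7-8 | J2 8-9 | J1 9-10 | J2 10-11 | J1 11-12 | J2 12-13 | J1 13-14 | J2 14-17 |
Completion: J1=14  J2=17  J3=3  J4=7
Turnaround (C−A): J1=14  J2=17  J3=3  J4=7
Waiting times: J1=8, J2=9, J3=2, J4=5
Average waiting = (8+9+2+5) / 4 = 24/4 = 6.00

6.00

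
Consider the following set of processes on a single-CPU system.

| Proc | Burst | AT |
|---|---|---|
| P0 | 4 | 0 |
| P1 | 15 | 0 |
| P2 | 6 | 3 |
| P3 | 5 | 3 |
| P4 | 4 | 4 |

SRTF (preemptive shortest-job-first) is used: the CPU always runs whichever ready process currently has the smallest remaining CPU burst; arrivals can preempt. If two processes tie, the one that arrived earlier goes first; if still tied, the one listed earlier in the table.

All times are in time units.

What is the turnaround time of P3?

10

Timeline: | P0 0-4 | P4 4-8 | P3 8-13 | P2 13-19 | P1 19-34 |
Completion: P0=4  P1=34  P2=19  P3=13  P4=8
Turnaround (C−A): P0=4  P1=34  P2=16  P3=10  P4=4
Turnaround(P3) = completion − arrival = 13 − 3 = 10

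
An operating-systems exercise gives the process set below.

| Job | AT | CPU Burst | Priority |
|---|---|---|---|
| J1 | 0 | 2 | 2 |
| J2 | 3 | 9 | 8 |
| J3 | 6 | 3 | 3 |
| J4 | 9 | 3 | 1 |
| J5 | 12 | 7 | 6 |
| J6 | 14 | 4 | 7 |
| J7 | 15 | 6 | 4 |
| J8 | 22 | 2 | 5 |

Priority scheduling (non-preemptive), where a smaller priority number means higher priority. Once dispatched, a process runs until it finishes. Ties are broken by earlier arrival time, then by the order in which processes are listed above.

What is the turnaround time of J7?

Timeline: | J1 0-2 | idle 2-3 | J2 3-12 | J4 12-15 | J3 15-18 | J7 18-24 | J8 24-26 | J5 26-33 | J6 33-37 |
Completion: J1=2  J2=12  J3=18  J4=15  J5=33  J6=37  J7=24  J8=26
Turnaround (C−A): J1=2  J2=9  J3=12  J4=6  J5=21  J6=23  J7=9  J8=4
Turnaround(J7) = completion − arrival = 24 − 15 = 9

9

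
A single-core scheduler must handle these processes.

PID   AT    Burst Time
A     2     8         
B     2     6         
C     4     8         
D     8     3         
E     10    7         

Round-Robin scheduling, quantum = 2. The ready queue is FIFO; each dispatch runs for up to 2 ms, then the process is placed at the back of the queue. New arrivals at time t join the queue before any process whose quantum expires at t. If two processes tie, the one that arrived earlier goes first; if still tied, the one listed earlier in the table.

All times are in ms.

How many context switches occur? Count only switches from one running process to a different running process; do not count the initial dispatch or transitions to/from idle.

15

Gantt: | idle 0-2 | A 2-4 | B 4-6 | C 6-8 | A 8-10 | B 10-12 | D 12-14 | C 14-16 | E 16-18 | A 18-20 | B 20-22 | D 22-23 | C 23-25 | E 25-27 | A 27-29 | C 29-31 | E 31-34 |
Completion: A=29  B=22  C=31  D=23  E=34
Turnaround (C−A): A=27  B=20  C=27  D=15  E=24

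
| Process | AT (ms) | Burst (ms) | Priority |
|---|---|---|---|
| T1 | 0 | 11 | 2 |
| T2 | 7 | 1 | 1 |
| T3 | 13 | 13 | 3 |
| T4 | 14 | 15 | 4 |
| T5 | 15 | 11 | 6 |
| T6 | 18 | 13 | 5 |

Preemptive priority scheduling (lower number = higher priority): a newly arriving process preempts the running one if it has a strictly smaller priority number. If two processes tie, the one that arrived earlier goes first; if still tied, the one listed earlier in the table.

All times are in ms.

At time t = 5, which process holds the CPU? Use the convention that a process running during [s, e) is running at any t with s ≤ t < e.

Timeline: | T1 0-7 | T2 7-8 | T1 8-12 | idle 12-13 | T3 13-26 | T4 26-41 | T6 41-54 | T5 54-65 |
Completion: T1=12  T2=8  T3=26  T4=41  T5=65  T6=54
Turnaround (C−A): T1=12  T2=1  T3=13  T4=27  T5=50  T6=36

T1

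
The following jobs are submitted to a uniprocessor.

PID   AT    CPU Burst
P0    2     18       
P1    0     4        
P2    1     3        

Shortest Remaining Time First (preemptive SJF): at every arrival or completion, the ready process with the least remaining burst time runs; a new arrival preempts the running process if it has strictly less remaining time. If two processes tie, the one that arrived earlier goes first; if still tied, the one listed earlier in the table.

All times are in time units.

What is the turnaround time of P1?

Schedule: | P1 0-4 | P2 4-7 | P0 7-25 |
Completion: P0=25  P1=4  P2=7
Turnaround(P1) = completion − arrival = 4 − 0 = 4

4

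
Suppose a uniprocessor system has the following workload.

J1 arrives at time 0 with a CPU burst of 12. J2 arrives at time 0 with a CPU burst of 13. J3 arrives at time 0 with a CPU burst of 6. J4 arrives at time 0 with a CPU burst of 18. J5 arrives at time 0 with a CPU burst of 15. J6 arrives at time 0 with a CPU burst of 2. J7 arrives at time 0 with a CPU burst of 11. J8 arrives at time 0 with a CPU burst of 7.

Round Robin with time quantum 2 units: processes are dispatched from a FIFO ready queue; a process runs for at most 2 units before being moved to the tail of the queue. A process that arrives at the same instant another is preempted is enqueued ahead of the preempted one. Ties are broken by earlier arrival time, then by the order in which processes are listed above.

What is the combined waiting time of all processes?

401

Timeline: | J1 0-2 | J2 2-4 | J3 4-6 | J4 6-8 | J5 8-10 | J6 10-12 | J7 12-14 | J8 14-16 | J1 16-18 | J2 18-20 | J3 20-22 | J4 22-24 | J5 24-26 | J7 26-28 | J8 28-30 | J1 30-32 | J2 32-34 | J3 34-36 | J4 36-38 | J5 38-40 | J7 40-42 | J8 42-44 | J1 44-46 | J2 46-48 | J4 48-50 | J5 50-52 | J7 52-54 | J8 54-55 | J1 55-57 | J2 57-59 | J4 59-61 | J5 61-63 | J7 63-65 | J1 65-67 | J2 67-69 | J4 69-71 | J5 71-73 | J7 73-74 | J2 74-75 | J4 75-77 | J5 77-79 | J4 79-81 | J5 81-82 | J4 82-84 |
Completion: J1=67  J2=75  J3=36  J4=84  J5=82  J6=12  J7=74  J8=55
Waiting = turnaround − burst: J1=55, J2=62, J3=30, J4=66, J5=67, J6=10, J7=63, J8=48
Total waiting = 55 + 62 + 30 + 66 + 67 + 10 + 63 + 48 = 401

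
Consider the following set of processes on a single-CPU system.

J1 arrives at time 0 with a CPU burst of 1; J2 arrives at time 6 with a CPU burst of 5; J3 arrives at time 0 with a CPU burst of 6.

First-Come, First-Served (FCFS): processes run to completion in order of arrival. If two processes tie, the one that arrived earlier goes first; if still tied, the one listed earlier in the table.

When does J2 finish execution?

Gantt: | J1 0-1 | J3 1-7 | J2 7-12 |
Completion: J1=1  J2=12  J3=7
Turnaround (C−A): J1=1  J2=6  J3=7

12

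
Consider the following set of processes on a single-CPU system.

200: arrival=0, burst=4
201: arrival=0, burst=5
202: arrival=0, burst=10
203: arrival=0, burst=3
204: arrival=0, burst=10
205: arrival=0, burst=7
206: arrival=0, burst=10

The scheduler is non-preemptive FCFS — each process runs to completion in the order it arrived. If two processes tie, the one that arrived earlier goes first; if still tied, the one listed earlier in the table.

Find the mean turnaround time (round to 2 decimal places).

24.86

Schedule: | 200 0-4 | 201 4-9 | 202 9-19 | 203 19-22 | 204 22-32 | 205 32-39 | 206 39-49 |
Completion: 200=4  201=9  202=19  203=22  204=32  205=39  206=49
Turnaround (C−A): 200=4  201=9  202=19  203=22  204=32  205=39  206=49
Turnaround times: 200=4, 201=9, 202=19, 203=22, 204=32, 205=39, 206=49
Average turnaround = (4+9+19+22+32+39+49) / 7 = 174/7 = 24.86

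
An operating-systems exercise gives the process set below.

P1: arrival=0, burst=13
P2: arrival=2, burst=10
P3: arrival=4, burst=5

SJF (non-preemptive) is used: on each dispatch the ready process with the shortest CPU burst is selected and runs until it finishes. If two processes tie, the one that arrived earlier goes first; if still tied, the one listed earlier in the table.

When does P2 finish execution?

Schedule: | P1 0-13 | P3 13-18 | P2 18-28 |
Completion: P1=13  P2=28  P3=18
Turnaround (C−A): P1=13  P2=26  P3=14

28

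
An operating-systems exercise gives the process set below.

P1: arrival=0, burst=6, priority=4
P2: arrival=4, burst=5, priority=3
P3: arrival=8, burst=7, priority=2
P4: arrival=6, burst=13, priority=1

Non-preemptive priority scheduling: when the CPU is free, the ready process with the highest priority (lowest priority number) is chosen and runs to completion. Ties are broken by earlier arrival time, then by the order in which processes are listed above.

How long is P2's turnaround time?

27

Gantt: | P1 0-6 | P4 6-19 | P3 19-26 | P2 26-31 |
Completion: P1=6  P2=31  P3=26  P4=19
Turnaround (C−A): P1=6  P2=27  P3=18  P4=13
Turnaround(P2) = completion − arrival = 31 − 4 = 27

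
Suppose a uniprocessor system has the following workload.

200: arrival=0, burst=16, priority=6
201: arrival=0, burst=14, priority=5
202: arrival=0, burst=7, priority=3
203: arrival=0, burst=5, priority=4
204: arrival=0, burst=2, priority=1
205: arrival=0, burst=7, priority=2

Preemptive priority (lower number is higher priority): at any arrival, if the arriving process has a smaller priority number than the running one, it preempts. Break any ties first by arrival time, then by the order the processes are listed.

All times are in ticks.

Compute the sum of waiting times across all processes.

83

Gantt: | 204 0-2 | 205 2-9 | 202 9-16 | 203 16-21 | 201 21-35 | 200 35-51 |
Completion: 200=51  201=35  202=16  203=21  204=2  205=9
Turnaround (C−A): 200=51  201=35  202=16  203=21  204=2  205=9
Waiting = turnaround − burst: 200=35, 201=21, 202=9, 203=16, 204=0, 205=2
Total waiting = 35 + 21 + 9 + 16 + 0 + 2 = 83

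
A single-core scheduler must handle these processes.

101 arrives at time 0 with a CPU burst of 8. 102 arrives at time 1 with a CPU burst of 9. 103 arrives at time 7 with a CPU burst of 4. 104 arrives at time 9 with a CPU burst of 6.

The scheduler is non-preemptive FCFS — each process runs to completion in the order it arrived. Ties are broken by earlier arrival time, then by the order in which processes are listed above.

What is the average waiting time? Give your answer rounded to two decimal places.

Schedule: | 101 0-8 | 102 8-17 | 103 17-21 | 104 21-27 |
Completion: 101=8  102=17  103=21  104=27
Turnaround (C−A): 101=8  102=16  103=14  104=18
Waiting times: 101=0, 102=7, 103=10, 104=12
Average waiting = (0+7+10+12) / 4 = 29/4 = 7.25

7.25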